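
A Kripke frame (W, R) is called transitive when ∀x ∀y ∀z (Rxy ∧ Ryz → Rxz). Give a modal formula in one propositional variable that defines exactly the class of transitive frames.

This is transitivity; the standard corresponding axiom is 4: □r → □□r.
Suppose □r→□□r is valid. Take Rxy, Ryz and set V(r)={w : Rxw}. Then □r at x, so □□r at x, so □r at y, so r at z, i.e. Rxz.

□r → □□r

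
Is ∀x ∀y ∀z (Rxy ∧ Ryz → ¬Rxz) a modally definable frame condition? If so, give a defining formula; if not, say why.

Not definable by any modal formula

If a class were modally definable it would be closed under surjective bounded morphisms (Goldblatt–Thomason).
The 7-cycle (worlds 0,1,2,3,4,5,6 with 0→1→2→3→4→5→6→0) is intransitive. Mapping every world to a single reflexive point • is a surjective bounded morphism; the reflexive point is not intransitive (R••∧R•• but R••).
Hence intransitivity is not modally definable.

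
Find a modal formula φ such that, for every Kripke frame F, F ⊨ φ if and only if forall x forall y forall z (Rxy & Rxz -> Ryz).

A defining formula is ◇s → □◇s (the 5 axiom).
Suppose ◇s→□◇s is valid. Take Rxy, Rxz and set V(s)={y}. Then ◇s at x, so □◇s at x, so ◇s at z, so some w with Rzw has s; w=y, i.e. Rzy. By symmetry of the argument, Ryz.

◇s → □◇s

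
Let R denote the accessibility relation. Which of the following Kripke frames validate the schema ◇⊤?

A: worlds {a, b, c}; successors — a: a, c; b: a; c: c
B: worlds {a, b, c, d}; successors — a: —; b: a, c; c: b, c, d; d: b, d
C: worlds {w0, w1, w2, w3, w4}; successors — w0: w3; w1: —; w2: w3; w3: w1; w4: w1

This is the axiom for seriality; its first-order frame correspondent is ∀x ∃y Rxy.
A: holds.
B: fails — world a has no successor.
C: fails — world w1 has no successor.
Valid on: A.

A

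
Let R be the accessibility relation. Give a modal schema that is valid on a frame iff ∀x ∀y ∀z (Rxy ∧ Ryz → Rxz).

A defining formula is □s → □□s (the 4 axiom).
Suppose □s→□□s is valid. Take Rxy, Ryz and set V(s)={w : Rxw}. Then □s at x, so □□s at x, so □s at y, so s at z, i.e. Rxz.

□s → □□s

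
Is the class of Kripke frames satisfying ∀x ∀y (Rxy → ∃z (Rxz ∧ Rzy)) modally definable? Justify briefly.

Yes, by □□r → □r

This is a Sahlqvist condition; the C4 axiom □□r → □r defines it.
Suppose □□r→□r is valid. Take Rxy and set V(r)={w : xR²w}. Then □□r at x, so □r at x, so r at y, i.e. ∃z(Rxz∧Rzy).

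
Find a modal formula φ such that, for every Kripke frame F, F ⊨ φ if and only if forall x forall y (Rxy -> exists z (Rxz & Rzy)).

The condition is density. The C4 schema □□ψ → □ψ defines it.
Suppose □□ψ→□ψ is valid. Take Rxy and set V(ψ)={w : xR²w}. Then □□ψ at x, so □ψ at x, so ψ at y, i.e. ∃z(Rxz∧Rzy).

□□ψ → □ψ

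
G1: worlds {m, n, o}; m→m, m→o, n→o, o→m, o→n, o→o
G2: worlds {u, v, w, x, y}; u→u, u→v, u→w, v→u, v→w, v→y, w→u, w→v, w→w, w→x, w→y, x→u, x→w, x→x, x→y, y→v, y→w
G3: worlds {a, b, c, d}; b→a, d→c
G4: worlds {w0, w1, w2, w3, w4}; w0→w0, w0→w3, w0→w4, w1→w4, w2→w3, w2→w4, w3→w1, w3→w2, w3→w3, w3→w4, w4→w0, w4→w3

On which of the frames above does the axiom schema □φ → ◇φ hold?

G1, G2, G4

Frame correspondent (Sahlqvist): ∀x ∃y Rxy — i.e. seriality.
G1: ✓.
G2: ✓.
G3: fails — world a has no successor.
G4: ✓.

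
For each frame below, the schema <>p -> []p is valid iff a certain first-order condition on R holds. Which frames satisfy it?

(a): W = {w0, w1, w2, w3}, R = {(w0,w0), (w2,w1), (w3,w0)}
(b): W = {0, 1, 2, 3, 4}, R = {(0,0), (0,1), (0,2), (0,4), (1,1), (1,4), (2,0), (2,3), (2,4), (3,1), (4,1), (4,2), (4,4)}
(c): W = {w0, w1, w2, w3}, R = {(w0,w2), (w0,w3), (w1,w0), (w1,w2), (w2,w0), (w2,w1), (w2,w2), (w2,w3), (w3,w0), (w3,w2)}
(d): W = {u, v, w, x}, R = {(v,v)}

Frame correspondent (Sahlqvist): forall x forall y forall z (Rxy & Rxz -> y = z) — i.e. partial functionality.
(a): holds.
(b): fails — 0 sees both 0 and 1.
(c): fails — w0 sees both w2 and w3.
(d): holds.
Valid on: (a), (d).

(a), (d)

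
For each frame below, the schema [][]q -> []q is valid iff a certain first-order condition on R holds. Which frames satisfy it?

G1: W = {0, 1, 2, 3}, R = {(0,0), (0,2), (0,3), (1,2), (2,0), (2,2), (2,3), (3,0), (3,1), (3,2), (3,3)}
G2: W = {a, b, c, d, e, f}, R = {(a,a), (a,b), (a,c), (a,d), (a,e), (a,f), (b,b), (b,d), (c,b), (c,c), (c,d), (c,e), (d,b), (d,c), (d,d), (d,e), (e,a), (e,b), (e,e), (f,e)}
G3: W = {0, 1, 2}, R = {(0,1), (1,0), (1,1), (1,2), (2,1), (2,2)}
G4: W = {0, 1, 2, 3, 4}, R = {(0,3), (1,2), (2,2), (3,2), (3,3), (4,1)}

G1, G2, G3

The schema corresponds to density: forall x forall y (Rxy -> exists z (Rxz & Rzy)).
G1: ✓.
G2: ✓.
G3: ✓.
G4: fails — R41 but no z with R4z and Rz1.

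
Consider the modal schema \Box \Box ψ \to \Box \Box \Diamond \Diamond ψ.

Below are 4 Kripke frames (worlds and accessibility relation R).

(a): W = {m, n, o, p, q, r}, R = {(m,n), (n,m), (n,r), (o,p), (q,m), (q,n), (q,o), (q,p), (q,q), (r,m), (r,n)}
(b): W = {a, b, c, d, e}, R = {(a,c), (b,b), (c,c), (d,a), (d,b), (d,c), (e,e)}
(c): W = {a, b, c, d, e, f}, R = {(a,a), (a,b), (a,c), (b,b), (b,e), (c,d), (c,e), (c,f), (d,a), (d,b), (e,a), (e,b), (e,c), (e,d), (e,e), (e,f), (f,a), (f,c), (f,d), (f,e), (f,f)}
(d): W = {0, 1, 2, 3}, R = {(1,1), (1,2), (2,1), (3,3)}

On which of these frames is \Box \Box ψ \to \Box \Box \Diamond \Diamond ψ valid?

This is the axiom for a generalized confluence (Geach) condition; its first-order frame correspondent is \forall x \forall z (x R^2 z \to \exists w (x R^2 w \wedge z R^2 w)).
(a): fails — qR²o but no w with qR²w and oR²w.
(b): condition met.
(c): condition met.
(d): condition met.
Valid on: (b), (c), (d).

(b), (c), (d)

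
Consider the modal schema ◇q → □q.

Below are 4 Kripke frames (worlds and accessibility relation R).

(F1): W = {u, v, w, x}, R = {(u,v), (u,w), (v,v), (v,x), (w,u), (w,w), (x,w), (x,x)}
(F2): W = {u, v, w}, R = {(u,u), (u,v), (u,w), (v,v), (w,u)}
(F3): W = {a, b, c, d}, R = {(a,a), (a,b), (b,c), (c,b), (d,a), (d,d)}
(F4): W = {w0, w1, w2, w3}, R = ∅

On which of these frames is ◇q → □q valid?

This is the axiom for partial functionality; its first-order frame correspondent is ∀x ∀y ∀z (Rxy ∧ Rxz → y = z).
(F1): fails — u sees both v and w.
(F2): fails — u sees both u and v.
(F3): fails — a sees both a and b.
(F4): condition met.
Valid on: (F4).

(F4)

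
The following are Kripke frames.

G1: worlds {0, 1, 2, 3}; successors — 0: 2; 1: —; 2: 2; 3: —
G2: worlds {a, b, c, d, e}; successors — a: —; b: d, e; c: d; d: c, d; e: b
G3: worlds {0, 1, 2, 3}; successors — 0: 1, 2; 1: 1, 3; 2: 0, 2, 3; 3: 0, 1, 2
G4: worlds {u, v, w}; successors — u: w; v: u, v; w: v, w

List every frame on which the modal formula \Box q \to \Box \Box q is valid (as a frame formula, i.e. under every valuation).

The schema corresponds to transitivity: \forall x \forall y \forall z (Rxy \wedge Ryz \to Rxz).
G1: satisfies the condition.
G2: fails — Reb and Rbe but not Ree.
G3: fails — R32 and R23 but not R33.
G4: fails — Ruw and Rwv but not Ruv.
Valid on: G1.

G1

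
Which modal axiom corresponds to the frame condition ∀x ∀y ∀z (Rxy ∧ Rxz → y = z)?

A defining formula is ◇s → □s (the CD axiom).
Suppose ◇s→□s is valid. Take Rxy, Rxz and set V(s)={y}. Then ◇s at x, so □s at x, so s at z, i.e. z=y.

◇s → □s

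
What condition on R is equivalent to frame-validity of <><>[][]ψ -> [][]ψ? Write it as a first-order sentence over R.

forall x forall y forall z ((x R^2 y & x R^2 z) -> exists w (y R^2 w & z = w))

This is a Sahlqvist (Geach-type) schema ◇^2□^2ψ → □^2◇^0ψ.
Minimal-valuation argument: fix x; take any y with xR^2y and any z with xR^2z. Set V(ψ) to the set of worlds R-reachable from y in exactly 2 steps. Then □^2ψ holds at y, so the antecedent holds at x; validity forces ◇^0ψ at z, giving a w with zR^0w and yR^2w.
First-order correspondent: forall x forall y forall z ((x R^2 y & x R^2 z) -> exists w (y R^2 w & z = w)).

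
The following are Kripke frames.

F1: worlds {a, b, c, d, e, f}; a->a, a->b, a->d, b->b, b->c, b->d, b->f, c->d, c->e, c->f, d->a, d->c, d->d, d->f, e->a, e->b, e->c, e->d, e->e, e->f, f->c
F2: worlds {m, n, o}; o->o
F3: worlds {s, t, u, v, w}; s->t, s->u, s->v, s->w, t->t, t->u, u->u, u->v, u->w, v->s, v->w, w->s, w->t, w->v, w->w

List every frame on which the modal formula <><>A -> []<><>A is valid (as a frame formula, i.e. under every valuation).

F2

Frame correspondent (Sahlqvist): forall x forall y forall z ((x R^2 y & xRz) -> exists w (y = w & z R^2 w)) — i.e. a generalized confluence (Geach) condition.
F1: fails — bR²a, bRf but no w with a=w and fR²w.
F2: condition met.
F3: fails — sR²s, sRt but no w* with s=w* and tR²w*.
Valid on: F2.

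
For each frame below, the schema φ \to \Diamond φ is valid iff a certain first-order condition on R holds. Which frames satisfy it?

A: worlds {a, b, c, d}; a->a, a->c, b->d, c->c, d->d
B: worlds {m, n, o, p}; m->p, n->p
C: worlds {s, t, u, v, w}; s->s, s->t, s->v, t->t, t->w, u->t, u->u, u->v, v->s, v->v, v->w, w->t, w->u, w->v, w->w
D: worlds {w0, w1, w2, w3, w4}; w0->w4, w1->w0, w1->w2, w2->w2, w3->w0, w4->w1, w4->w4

C

Frame correspondent (Sahlqvist): \forall x Rxx — i.e. reflexivity.
A: fails — world b does not see itself.
B: fails — world m does not see itself.
C: ✓.
D: fails — world w0 does not see itself.
Valid on: C.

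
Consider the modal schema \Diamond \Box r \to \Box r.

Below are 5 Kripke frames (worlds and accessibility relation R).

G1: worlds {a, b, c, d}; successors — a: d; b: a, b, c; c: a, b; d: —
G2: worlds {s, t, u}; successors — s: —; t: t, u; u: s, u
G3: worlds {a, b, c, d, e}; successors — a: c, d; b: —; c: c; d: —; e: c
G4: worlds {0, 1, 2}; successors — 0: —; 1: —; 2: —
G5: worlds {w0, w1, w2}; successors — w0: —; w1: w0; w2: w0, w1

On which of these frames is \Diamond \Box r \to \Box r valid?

Frame correspondent (Sahlqvist): \forall x \forall y \forall z ((xRy \wedge xRz) \to \exists w (yRw \wedge z = w)) — i.e. a generalized confluence (Geach) condition.
G1: fails — aRd, aRd but no w with dRw and d=w.
G2: fails — tRu, tRt but no w with uRw and t=w.
G3: fails — aRc, aRd but no w with cRw and d=w.
G4: satisfies the condition.
G5: fails — w1Rw0, w1Rw0 but no w with w0Rw and w0=w.

G4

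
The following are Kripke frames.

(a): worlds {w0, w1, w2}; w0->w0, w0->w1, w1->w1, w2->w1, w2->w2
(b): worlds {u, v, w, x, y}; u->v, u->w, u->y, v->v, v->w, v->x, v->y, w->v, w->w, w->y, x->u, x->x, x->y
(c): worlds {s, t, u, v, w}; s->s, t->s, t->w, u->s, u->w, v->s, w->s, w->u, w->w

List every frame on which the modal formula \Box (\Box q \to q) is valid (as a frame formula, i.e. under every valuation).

(a)

This is the axiom for shift-reflexivity; its first-order frame correspondent is \forall x \forall y (Rxy \to Ryy).
(a): ✓.
(b): fails — Rxu but not Ruu.
(c): fails — Rwu but not Ruu.
Valid on: (a).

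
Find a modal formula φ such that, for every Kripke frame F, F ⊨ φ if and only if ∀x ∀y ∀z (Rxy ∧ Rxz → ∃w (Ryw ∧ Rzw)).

◇□q → □◇q

The condition is convergence. The .2 schema ◇□q → □◇q defines it.
Suppose ◇□q→□◇q is valid. Take Rxy, Rxz and set V(q)={w : Ryw}. Then □q at y so ◇□q at x, so □◇q at x, so ◇q at z, giving w with Rzw and Ryw.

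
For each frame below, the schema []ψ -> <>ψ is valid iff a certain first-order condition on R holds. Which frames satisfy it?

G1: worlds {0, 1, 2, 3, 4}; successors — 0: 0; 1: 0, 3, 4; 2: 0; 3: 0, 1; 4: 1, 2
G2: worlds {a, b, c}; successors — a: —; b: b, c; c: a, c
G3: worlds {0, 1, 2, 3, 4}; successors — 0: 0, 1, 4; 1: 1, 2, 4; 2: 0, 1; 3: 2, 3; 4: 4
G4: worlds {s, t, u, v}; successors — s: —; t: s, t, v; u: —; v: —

This is the axiom for seriality; its first-order frame correspondent is forall x exists y Rxy.
G1: ✓.
G2: fails — world a has no successor.
G3: ✓.
G4: fails — world s has no successor.
Valid on: G1, G3.

G1, G3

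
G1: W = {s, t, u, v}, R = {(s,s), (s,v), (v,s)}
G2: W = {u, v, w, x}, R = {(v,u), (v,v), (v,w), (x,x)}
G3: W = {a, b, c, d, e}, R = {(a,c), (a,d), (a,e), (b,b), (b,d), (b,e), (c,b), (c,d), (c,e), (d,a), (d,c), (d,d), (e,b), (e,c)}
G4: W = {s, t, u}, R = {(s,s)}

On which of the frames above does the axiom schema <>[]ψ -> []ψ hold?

G4

The schema corresponds to the Euclidean property: forall x forall y forall z (Rxy & Rxz -> Ryz).
G1: fails — Rsv and Rsv but not Rvv.
G2: fails — Rvu and Rvu but not Ruu.
G3: fails — Rae and Rae but not Ree.
G4: ✓.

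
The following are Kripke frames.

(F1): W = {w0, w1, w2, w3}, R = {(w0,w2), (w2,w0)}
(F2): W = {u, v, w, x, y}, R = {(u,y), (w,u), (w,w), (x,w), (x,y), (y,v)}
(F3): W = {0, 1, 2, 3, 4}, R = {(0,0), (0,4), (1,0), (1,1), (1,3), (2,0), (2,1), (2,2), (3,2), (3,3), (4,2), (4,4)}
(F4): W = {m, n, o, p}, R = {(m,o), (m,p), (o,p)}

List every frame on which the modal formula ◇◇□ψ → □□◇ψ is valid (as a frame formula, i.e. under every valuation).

(F1)

The schema corresponds to a generalized confluence (Geach) condition: ∀x ∀y ∀z ((xR²y ∧ xR²z) → ∃w (yRw ∧ zRw)).
(F1): holds.
(F2): fails — uR²v, uR²v but no t with vRt and vRt.
(F3): fails — 1R²0, 1R²3 but no w with 0Rw and 3Rw.
(F4): fails — mR²p, mR²p but no w with pRw and pRw.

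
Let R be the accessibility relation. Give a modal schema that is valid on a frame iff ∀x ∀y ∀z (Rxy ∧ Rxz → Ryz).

◇r → □◇r

The condition is the Euclidean property. The 5 schema ◇r → □◇r defines it.
Suppose ◇r→□◇r is valid. Take Rxy, Rxz and set V(r)={y}. Then ◇r at x, so □◇r at x, so ◇r at z, so some w with Rzw has r; w=y, i.e. Rzy. By symmetry of the argument, Ryz.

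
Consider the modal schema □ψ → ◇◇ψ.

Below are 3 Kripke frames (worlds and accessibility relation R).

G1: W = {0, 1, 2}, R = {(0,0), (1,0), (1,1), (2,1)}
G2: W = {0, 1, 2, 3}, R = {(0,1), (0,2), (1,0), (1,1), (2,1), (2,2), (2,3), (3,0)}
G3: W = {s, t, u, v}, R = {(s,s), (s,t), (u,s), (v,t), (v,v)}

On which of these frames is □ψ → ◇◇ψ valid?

G1

This is the axiom for a generalized confluence (Geach) condition; its first-order frame correspondent is ∀x ∃w (xRw ∧ xR²w).
G1: condition met.
G2: fails — at 3 but no w with 3Rw and 3R²w.
G3: fails — at t but no w with tRw and tR²w.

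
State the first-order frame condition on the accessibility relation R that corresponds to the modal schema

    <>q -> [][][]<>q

This is a Sahlqvist (Geach-type) schema ◇^1□^0q → □^3◇^1q.
Minimal-valuation argument: fix x; take any y with xR^1y and any z with xR^3z. Set V(q) to the set of worlds R-reachable from y in exactly 0 steps. Then □^0q holds at y, so the antecedent holds at x; validity forces ◇^1q at z, giving a w with zR^1w and yR^0w.
First-order correspondent: forall x forall y forall z ((xRy & x R^3 z) -> exists w (y = w & zRw)).

forall x forall y forall z ((xRy & x R^3 z) -> exists w (y = w & zRw))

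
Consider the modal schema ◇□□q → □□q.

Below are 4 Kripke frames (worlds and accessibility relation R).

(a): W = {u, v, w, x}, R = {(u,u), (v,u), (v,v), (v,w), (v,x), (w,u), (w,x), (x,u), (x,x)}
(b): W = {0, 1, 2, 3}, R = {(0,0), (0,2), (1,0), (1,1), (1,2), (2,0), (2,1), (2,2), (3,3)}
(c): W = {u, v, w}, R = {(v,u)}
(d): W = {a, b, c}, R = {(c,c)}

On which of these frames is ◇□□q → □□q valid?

The schema corresponds to a generalized confluence (Geach) condition: ∀x ∀y ∀z ((xRy ∧ xR²z) → ∃w (yR²w ∧ z = w)).
(a): fails — vRu, vR²v but no t with uR²t and v=t.
(b): satisfies the condition.
(c): satisfies the condition.
(d): satisfies the condition.
Valid on: (b), (c), (d).

(b), (c), (d)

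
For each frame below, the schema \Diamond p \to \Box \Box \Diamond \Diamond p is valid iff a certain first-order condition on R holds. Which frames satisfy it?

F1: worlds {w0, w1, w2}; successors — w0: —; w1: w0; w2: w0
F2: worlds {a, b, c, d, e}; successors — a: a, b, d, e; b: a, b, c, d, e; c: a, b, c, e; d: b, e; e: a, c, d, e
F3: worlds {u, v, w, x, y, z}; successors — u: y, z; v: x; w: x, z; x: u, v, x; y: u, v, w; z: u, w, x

This is the axiom for a generalized confluence (Geach) condition; its first-order frame correspondent is \forall x \forall y \forall z ((xRy \wedge x R^2 z) \to \exists w (y = w \wedge z R^2 w)).
F1: holds.
F2: holds.
F3: fails — uRy, uR²u but no t with y=t and uR²t.

F1, F2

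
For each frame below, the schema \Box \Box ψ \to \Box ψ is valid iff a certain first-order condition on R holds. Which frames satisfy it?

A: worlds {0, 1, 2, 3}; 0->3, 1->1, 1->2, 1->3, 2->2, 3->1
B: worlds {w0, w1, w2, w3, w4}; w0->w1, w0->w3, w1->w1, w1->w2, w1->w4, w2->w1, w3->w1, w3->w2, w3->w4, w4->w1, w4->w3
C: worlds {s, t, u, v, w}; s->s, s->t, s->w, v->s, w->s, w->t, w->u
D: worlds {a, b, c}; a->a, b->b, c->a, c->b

This is the axiom for density; its first-order frame correspondent is \forall x \forall y (Rxy \to \exists z (Rxz \wedge Rzy)).
A: fails — R03 but no z with R0z and Rz3.
B: fails — Rw4w3 but no z with Rw4z and Rzw3.
C: fails — Rwu but no z with Rwz and Rzu.
D: condition met.

D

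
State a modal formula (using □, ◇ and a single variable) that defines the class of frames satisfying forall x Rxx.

□q → q

A defining formula is □q → q (the T axiom).
Suppose □q→q is valid. At any x set V(q)={w : Rxw}. Then □q holds at x, so q holds at x, i.e. Rxx.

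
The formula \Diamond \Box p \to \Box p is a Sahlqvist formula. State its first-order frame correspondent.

Equivalently (dual form): ◇p → □◇p.
Suppose ◇p→□◇p is valid. Take Rxy, Rxz and set V(p)={y}. Then ◇p at x, so □◇p at x, so ◇p at z, so some w with Rzw has p; w=y, i.e. Rzy. By symmetry of the argument, Ryz.

the Euclidean property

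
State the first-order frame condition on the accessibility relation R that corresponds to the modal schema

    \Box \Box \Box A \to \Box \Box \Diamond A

This is a Sahlqvist (Geach-type) schema ◇^0□^3A → □^2◇^1A.
Minimal-valuation argument: fix x; take any y with xR^0y and any z with xR^2z. Set V(A) to the set of worlds R-reachable from y in exactly 3 steps. Then □^3A holds at y, so the antecedent holds at x; validity forces ◇^1A at z, giving a w with zR^1w and yR^3w.
First-order correspondent: \forall x \forall z (x R^2 z \to \exists w (x R^3 w \wedge zRw)).

\forall x \forall z (x R^2 z \to \exists w (x R^3 w \wedge zRw))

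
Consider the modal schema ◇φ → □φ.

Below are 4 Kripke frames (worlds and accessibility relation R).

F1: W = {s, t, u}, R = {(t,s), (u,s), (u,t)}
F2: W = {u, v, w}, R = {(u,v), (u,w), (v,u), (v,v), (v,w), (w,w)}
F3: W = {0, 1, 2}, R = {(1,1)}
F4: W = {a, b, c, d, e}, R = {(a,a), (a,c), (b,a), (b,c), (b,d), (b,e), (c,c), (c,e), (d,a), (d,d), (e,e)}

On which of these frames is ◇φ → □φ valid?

This is the axiom for partial functionality; its first-order frame correspondent is ∀x ∀y ∀z (Rxy ∧ Rxz → y = z).
F1: fails — u sees both s and t.
F2: fails — u sees both v and w.
F3: satisfies the condition.
F4: fails — a sees both a and c.

F3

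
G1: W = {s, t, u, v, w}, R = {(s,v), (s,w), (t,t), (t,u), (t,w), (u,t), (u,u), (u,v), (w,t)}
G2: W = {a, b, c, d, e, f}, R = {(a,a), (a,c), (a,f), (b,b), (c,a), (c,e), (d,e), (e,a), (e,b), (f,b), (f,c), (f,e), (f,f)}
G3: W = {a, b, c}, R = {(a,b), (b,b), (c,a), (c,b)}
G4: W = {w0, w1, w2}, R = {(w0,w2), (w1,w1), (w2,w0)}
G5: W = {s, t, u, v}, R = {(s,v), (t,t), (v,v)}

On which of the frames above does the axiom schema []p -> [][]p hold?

G3, G5

The schema corresponds to transitivity: forall x forall y forall z (Rxy & Ryz -> Rxz).
G1: fails — Rwt and Rtw but not Rww.
G2: fails — Rde and Reb but not Rdb.
G3: satisfies the condition.
G4: fails — Rw0w2 and Rw2w0 but not Rw0w0.
G5: satisfies the condition.
Valid on: G3, G5.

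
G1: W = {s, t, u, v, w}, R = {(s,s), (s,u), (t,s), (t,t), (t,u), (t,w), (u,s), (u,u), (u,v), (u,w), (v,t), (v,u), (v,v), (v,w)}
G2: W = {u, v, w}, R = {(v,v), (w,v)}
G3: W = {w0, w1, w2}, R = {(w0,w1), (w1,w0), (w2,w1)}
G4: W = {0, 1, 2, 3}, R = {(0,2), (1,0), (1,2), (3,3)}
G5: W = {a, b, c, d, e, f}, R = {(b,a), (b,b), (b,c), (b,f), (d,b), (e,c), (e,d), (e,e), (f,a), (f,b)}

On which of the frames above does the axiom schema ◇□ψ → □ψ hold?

Frame correspondent (Sahlqvist): ∀x ∀y ∀z (Rxy ∧ Rxz → Ryz) — i.e. the Euclidean property.
G1: fails — Rts and Rtw but not Rsw.
G2: holds.
G3: fails — Rw0w1 and Rw0w1 but not Rw1w1.
G4: fails — R02 and R02 but not R22.
G5: fails — Rbc and Rbc but not Rcc.
Valid on: G2.

G2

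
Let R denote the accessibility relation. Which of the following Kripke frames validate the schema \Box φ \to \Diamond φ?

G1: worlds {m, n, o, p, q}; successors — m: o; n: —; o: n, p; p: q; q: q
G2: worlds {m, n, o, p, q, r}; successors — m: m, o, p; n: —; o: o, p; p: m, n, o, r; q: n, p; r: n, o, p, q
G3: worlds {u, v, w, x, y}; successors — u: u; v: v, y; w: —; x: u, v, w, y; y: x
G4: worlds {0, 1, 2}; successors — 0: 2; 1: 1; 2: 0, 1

The schema corresponds to seriality: \forall x \exists y Rxy.
G1: fails — world n has no successor.
G2: fails — world n has no successor.
G3: fails — world w has no successor.
G4: ✓.
Valid on: G4.

G4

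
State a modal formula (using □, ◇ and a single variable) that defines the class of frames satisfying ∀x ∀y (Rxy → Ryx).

This is symmetry; the standard corresponding axiom is B: s → □◇s.

s → □◇s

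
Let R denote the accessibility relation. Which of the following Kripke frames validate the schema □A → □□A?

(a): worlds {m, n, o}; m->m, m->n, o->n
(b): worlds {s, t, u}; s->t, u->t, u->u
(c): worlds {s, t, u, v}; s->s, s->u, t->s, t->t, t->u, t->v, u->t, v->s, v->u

Frame correspondent (Sahlqvist): ∀x ∀y ∀z (Rxy ∧ Ryz → Rxz) — i.e. transitivity.
(a): holds.
(b): holds.
(c): fails — Rut and Rtv but not Ruv.

(a), (b)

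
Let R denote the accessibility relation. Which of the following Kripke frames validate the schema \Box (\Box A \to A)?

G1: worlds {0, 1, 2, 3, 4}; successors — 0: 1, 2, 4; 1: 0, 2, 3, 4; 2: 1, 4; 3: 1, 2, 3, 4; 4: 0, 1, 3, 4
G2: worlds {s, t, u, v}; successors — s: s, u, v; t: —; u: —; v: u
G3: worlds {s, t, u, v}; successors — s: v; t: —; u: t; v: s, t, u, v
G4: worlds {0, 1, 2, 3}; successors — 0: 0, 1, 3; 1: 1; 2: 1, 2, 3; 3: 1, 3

The schema corresponds to shift-reflexivity: \forall x \forall y (Rxy \to Ryy).
G1: fails — R10 but not R00.
G2: fails — Rsu but not Ruu.
G3: fails — Rut but not Rtt.
G4: condition met.

G4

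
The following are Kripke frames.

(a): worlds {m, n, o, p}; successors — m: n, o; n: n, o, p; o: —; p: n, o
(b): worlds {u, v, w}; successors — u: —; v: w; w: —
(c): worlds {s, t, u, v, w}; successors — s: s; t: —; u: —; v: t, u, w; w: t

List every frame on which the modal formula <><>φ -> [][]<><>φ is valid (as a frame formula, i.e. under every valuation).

(b)

This is the axiom for a generalized confluence (Geach) condition; its first-order frame correspondent is forall x forall y forall z ((x R^2 y & x R^2 z) -> exists w (y = w & z R^2 w)).
(a): fails — mR²n, mR²o but no w with n=w and oR²w.
(b): holds.
(c): fails — vR²t, vR²t but no w* with t=w* and tR²w*.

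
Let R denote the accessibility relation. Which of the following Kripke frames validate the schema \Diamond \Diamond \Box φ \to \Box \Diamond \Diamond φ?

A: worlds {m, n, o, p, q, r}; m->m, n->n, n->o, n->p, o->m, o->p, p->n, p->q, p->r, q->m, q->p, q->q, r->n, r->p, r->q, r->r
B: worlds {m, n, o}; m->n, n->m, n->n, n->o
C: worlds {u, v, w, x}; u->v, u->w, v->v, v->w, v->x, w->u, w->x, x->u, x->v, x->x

This is the axiom for a generalized confluence (Geach) condition; its first-order frame correspondent is \forall x \forall y \forall z ((x R^2 y \wedge xRz) \to \exists w (yRw \wedge z R^2 w)).
A: fails — oR²n, oRm but no w with nRw and mR²w.
B: fails — mR²o, mRn but no w with oRw and nR²w.
C: satisfies the condition.

C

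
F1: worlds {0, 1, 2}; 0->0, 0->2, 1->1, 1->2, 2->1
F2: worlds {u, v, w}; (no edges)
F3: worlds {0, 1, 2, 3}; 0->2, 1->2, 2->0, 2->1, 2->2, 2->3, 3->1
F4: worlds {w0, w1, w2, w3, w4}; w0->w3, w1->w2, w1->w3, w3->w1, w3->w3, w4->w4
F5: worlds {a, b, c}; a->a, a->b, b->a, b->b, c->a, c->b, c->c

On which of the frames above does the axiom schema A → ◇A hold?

F5

This is the axiom for reflexivity; its first-order frame correspondent is ∀x Rxx.
F1: fails — world 2 does not see itself.
F2: fails — world u does not see itself.
F3: fails — world 0 does not see itself.
F4: fails — world w0 does not see itself.
F5: holds.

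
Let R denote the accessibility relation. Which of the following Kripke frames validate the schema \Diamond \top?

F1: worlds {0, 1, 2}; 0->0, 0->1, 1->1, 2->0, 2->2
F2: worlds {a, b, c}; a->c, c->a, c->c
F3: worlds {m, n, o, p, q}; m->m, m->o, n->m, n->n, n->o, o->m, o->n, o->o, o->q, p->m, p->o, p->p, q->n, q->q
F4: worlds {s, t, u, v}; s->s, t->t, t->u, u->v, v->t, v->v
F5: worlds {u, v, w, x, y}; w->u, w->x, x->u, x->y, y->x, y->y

Frame correspondent (Sahlqvist): \forall x \exists y Rxy — i.e. seriality.
F1: satisfies the condition.
F2: fails — world b has no successor.
F3: satisfies the condition.
F4: satisfies the condition.
F5: fails — world u has no successor.
Valid on: F1, F3, F4.

F1, F3, F4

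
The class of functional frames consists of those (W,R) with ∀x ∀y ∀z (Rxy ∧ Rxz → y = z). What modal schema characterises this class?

◇s → □s

This is partial functionality; the standard corresponding axiom is CD: ◇s → □s.
Suppose ◇s→□s is valid. Take Rxy, Rxz and set V(s)={y}. Then ◇s at x, so □s at x, so s at z, i.e. z=y.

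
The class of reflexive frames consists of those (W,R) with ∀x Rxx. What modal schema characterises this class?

This is reflexivity; the standard corresponding axiom is T: □ψ → ψ.
Suppose □ψ→ψ is valid. At any x set V(ψ)={w : Rxw}. Then □ψ holds at x, so ψ holds at x, i.e. Rxx.

□ψ → ψ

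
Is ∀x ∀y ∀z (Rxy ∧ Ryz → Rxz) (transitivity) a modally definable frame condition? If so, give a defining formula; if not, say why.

The condition is transitivity. A defining modal formula is □p → □□p.
Suppose □p→□□p is valid. Take Rxy, Ryz and set V(p)={w : Rxw}. Then □p at x, so □□p at x, so □p at y, so p at z, i.e. Rxz.

Yes — defined by □p → □□p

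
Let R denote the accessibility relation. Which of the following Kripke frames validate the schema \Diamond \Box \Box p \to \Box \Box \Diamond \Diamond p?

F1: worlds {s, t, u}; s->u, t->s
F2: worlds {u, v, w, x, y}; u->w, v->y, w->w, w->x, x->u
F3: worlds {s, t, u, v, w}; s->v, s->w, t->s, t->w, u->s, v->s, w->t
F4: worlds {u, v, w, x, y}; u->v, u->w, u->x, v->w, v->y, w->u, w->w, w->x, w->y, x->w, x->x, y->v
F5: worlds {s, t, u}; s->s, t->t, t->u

Frame correspondent (Sahlqvist): \forall x \forall y \forall z ((xRy \wedge x R^2 z) \to \exists w (y R^2 w \wedge z R^2 w)) — i.e. a generalized confluence (Geach) condition.
F1: fails — tRs, tR²u but no w with sR²w and uR²w.
F2: holds.
F3: fails — sRv, sR²s but no w* with vR²w* and sR²w*.
F4: holds.
F5: fails — tRt, tR²u but no w with tR²w and uR²w.

F2, F4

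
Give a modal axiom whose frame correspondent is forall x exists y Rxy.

□r → ◇r

A defining formula is □r → ◇r (the D axiom).
Suppose □r→◇r is valid. At any x set V(r)=W. Then □r at x, so ◇r at x, so x has a successor.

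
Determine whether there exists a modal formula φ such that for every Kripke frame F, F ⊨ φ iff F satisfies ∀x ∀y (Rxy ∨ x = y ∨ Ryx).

No — not modally definable

Any modally definable frame class is closed under disjoint unions.
Take 4 disjoint single-world reflexive frames: each is trivially connected, but their disjoint union has 4 worlds with no edge between distinct components, so it is not connected.
Hence connectedness of R is not modally definable.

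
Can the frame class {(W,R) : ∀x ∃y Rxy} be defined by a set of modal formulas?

Yes: it is seriality, defined by the D schema □r → ◇r.
Suppose □r→◇r is valid. At any x set V(r)=W. Then □r at x, so ◇r at x, so x has a successor.

Definable; □r → ◇r defines it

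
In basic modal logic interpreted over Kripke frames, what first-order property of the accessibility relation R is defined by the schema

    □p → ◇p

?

Seriality

This is the D axiom.
It corresponds to seriality: ∀x ∃y Rxy.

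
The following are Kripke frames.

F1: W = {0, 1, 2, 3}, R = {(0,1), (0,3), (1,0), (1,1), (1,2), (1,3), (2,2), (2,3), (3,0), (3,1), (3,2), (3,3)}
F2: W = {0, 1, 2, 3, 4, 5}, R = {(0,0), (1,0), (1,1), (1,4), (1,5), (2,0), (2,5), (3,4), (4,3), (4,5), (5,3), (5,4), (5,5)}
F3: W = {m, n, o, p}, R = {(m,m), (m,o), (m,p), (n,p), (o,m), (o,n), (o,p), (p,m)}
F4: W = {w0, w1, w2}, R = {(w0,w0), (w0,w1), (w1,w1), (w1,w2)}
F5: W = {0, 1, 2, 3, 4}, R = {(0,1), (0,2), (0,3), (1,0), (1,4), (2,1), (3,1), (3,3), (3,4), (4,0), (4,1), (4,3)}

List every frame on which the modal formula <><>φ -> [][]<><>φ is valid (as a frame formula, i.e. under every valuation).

F1

This is the axiom for a generalized confluence (Geach) condition; its first-order frame correspondent is forall x forall y forall z ((x R^2 y & x R^2 z) -> exists w (y = w & z R^2 w)).
F1: holds.
F2: fails — 1R²0, 1R²3 but no w with 0=w and 3R²w.
F3: fails — mR²n, mR²n but no w with n=w and nR²w.
F4: fails — w0R²w0, w0R²w1 but no w with w0=w and w1R²w.
F5: fails — 0R²4, 0R²1 but no w with 4=w and 1R²w.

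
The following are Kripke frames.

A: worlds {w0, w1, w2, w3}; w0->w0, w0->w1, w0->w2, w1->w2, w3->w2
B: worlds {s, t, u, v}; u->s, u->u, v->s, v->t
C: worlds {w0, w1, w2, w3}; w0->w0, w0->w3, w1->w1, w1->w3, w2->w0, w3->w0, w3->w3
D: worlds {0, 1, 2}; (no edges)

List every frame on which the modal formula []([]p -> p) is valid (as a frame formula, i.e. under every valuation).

C, D

Frame correspondent (Sahlqvist): forall x forall y (Rxy -> Ryy) — i.e. shift-reflexivity.
A: fails — Rw1w2 but not Rw2w2.
B: fails — Rus but not Rss.
C: ✓.
D: ✓.
Valid on: C, D.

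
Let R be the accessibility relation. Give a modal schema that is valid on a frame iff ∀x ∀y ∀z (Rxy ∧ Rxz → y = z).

◇p → □p

A defining formula is ◇p → □p (the CD axiom).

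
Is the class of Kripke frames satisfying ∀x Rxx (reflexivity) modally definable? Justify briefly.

Definable; □q → q defines it

Yes: it is reflexivity, defined by the T schema □q → q.
Suppose □q→q is valid. At any x set V(q)={w : Rxw}. Then □q holds at x, so q holds at x, i.e. Rxx.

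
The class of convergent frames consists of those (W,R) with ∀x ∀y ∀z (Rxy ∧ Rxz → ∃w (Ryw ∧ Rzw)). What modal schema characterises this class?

The condition is convergence. The .2 schema ◇□ψ → □◇ψ defines it.
Suppose ◇□ψ→□◇ψ is valid. Take Rxy, Rxz and set V(ψ)={w : Ryw}. Then □ψ at y so ◇□ψ at x, so □◇ψ at x, so ◇ψ at z, giving w with Rzw and Ryw.

◇□ψ → □◇ψ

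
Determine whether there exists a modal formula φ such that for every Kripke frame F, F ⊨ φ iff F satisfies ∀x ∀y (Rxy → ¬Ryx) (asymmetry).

Not modally definable

If a class were modally definable it would be closed under surjective bounded morphisms (Goldblatt–Thomason).
The 4-cycle (worlds w0,w1,w2,w3 with w0→w1→w2→w3→w0) is asymmetric. Mapping every world to a single reflexive point • is a surjective bounded morphism, and the reflexive point is not asymmetric (R•• but asymmetry requires ¬R••).
So no modal formula (or set of formulas) defines exactly the asymmetric frames.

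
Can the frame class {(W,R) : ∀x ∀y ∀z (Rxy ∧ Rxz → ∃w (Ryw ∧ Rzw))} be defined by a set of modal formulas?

Yes: it is convergence, defined by the .2 schema ◇□p → □◇p.
Suppose ◇□p→□◇p is valid. Take Rxy, Rxz and set V(p)={w : Ryw}. Then □p at y so ◇□p at x, so □◇p at x, so ◇p at z, giving w with Rzw and Ryw.

Yes, by ◇□p → □◇p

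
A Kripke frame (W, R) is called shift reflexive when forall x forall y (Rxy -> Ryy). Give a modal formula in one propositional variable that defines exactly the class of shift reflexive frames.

The condition is shift-reflexivity. The T□ schema □(□q → q) defines it.
Suppose □(□q→q) is valid. Take Rxy and set V(q)={w : Ryw}. Then at y, □q holds; since □(□q→q) at x, □q→q at y, so q at y, i.e. Ryy.

□(□q → q)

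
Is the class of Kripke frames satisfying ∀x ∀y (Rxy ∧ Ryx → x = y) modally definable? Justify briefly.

If a class were modally definable it would be closed under surjective bounded morphisms (Goldblatt–Thomason).
The 8-cycle (worlds s,t,u,v,w,x,y,z with s→t→u→v→w→x→y→z→s) is antisymmetric. Sending even-indexed worlds to s and odd-indexed worlds to t is a surjective bounded morphism onto the two-world frame with s↔t, which is not antisymmetric.
So the class is not modally definable.

No — not modally definable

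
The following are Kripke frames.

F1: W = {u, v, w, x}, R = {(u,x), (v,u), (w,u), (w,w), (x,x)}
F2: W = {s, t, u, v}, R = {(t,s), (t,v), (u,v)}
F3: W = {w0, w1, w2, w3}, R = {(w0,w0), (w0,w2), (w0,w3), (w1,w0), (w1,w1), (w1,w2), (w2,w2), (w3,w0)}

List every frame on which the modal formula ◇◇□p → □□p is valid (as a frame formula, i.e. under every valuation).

F2

Frame correspondent (Sahlqvist): ∀x ∀y ∀z ((xR²y ∧ xR²z) → ∃w (yRw ∧ z = w)) — i.e. a generalized confluence (Geach) condition.
F1: fails — wR²u, wR²u but no t with uRt and u=t.
F2: condition met.
F3: fails — w0R²w2, w0R²w0 but no w with w2Rw and w0=w.
Valid on: F2.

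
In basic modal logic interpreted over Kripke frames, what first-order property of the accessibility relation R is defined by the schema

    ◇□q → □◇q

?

This schema is the .2 axiom.
It corresponds to convergence: ∀x ∀y ∀z (Rxy ∧ Rxz → ∃w (Ryw ∧ Rzw)).

Convergence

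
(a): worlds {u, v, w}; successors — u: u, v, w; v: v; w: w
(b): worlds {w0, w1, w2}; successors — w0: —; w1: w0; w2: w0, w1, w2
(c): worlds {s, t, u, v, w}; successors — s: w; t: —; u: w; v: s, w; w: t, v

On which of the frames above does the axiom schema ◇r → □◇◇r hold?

The schema corresponds to a generalized confluence (Geach) condition: ∀x ∀y ∀z ((xRy ∧ xRz) → ∃w (y = w ∧ zR²w)).
(a): fails — uRu, uRv but no t with u=t and vR²t.
(b): fails — w1Rw0, w1Rw0 but no w with w0=w and w0R²w.
(c): fails — vRs, vRs but no w* with s=w* and sR²w*.

none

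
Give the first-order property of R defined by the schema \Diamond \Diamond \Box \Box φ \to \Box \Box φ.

\forall x \forall y \forall z ((x R^2 y \wedge x R^2 z) \to \exists w (y R^2 w \wedge z = w))

This is a Sahlqvist (Geach-type) schema ◇^2□^2φ → □^2◇^0φ.
First-order correspondent: \forall x \forall y \forall z ((x R^2 y \wedge x R^2 z) \to \exists w (y R^2 w \wedge z = w)).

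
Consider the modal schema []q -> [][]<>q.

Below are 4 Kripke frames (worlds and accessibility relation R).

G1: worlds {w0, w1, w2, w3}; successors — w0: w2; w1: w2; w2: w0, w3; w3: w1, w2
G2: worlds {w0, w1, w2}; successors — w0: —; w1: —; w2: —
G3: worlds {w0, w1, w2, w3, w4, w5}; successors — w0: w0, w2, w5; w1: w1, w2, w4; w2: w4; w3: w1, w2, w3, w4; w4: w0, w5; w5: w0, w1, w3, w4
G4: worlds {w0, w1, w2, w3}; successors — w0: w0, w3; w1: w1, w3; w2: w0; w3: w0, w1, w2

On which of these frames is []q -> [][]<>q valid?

Frame correspondent (Sahlqvist): forall x forall z (x R^2 z -> exists w (xRw & zRw)) — i.e. a generalized confluence (Geach) condition.
G1: fails — w2R²w1 but no w with w2Rw and w1Rw.
G2: ✓.
G3: fails — w0R²w2 but no w with w0Rw and w2Rw.
G4: fails — w1R²w2 but no w with w1Rw and w2Rw.

G2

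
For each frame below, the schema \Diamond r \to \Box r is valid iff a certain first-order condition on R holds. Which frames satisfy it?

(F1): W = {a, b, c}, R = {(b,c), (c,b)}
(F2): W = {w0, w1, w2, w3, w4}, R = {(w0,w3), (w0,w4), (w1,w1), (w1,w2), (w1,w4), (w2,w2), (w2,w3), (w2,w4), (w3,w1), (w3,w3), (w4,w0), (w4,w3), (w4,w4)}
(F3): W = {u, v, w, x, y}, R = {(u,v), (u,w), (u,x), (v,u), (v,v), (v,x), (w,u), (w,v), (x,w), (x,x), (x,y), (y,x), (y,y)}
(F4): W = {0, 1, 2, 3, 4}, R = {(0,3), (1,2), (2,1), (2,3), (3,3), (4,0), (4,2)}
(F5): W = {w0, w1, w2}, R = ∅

(F1), (F5)

The schema corresponds to partial functionality: \forall x \forall y \forall z (Rxy \wedge Rxz \to y = z).
(F1): ✓.
(F2): fails — w0 sees both w3 and w4.
(F3): fails — u sees both v and w.
(F4): fails — 2 sees both 1 and 3.
(F5): ✓.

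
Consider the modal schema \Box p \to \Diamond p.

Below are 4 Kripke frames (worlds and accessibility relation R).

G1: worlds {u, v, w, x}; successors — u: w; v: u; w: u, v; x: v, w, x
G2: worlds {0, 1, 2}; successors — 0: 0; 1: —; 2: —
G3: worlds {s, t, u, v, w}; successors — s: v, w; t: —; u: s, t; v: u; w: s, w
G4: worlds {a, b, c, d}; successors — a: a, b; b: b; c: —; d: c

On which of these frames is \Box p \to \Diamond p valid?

The schema corresponds to seriality: \forall x \exists y Rxy.
G1: satisfies the condition.
G2: fails — world 1 has no successor.
G3: fails — world t has no successor.
G4: fails — world c has no successor.
Valid on: G1.

G1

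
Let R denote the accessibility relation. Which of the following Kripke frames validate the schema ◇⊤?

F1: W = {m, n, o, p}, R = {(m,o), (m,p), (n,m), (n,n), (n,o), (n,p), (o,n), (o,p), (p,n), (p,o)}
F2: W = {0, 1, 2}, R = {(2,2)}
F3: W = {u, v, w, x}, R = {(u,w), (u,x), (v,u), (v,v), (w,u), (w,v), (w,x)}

F1

This is the axiom for seriality; its first-order frame correspondent is ∀x ∃y Rxy.
F1: ✓.
F2: fails — world 0 has no successor.
F3: fails — world x has no successor.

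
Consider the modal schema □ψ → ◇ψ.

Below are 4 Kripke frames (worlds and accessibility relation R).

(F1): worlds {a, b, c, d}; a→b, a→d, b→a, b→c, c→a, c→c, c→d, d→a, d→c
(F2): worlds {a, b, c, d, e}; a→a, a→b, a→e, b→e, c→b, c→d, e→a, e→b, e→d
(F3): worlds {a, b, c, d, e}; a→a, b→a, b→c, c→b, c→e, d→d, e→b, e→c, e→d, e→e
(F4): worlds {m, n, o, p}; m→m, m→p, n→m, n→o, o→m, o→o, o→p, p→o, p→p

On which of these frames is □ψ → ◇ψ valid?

Frame correspondent (Sahlqvist): ∀x ∃y Rxy — i.e. seriality.
(F1): satisfies the condition.
(F2): fails — world d has no successor.
(F3): satisfies the condition.
(F4): satisfies the condition.

(F1), (F3), (F4)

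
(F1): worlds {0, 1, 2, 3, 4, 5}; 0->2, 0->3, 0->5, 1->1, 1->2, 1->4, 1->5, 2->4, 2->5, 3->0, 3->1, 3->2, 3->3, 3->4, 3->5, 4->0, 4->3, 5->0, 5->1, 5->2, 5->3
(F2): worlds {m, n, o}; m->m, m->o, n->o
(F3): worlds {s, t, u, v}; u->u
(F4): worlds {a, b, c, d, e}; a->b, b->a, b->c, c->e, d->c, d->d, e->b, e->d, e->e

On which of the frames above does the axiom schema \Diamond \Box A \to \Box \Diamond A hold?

(F3)

This is the axiom for convergence; its first-order frame correspondent is \forall x \forall y \forall z (Rxy \wedge Rxz \to \exists w (Ryw \wedge Rzw)).
(F1): fails — R02 and R05 but 2 and 5 have no common successor.
(F2): fails — Rmo and Rmo but o and o have no common successor.
(F3): satisfies the condition.
(F4): fails — Rbc and Rba but c and a have no common successor.
Valid on: (F3).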